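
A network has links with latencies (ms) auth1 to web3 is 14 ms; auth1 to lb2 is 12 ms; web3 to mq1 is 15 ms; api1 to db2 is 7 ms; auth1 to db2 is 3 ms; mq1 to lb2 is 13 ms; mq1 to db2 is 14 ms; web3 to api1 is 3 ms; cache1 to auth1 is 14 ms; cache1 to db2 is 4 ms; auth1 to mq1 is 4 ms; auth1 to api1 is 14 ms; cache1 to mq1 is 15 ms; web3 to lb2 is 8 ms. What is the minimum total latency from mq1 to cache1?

11

A few of the mq1→cache1 routes:
mq1 - web3 - api1 - db2 - cache1: 15 + 3 + 7 + 4 = 29
mq1 - db2 - cache1: 14 + 4 = 18
mq1 - auth1 - api1 - db2 - cache1: 4 + 14 + 7 + 4 = 29
mq1 - auth1 - db2 - cache1: 4 + 3 + 4 = 11
mq1 - cache1: 15
mq1 - auth1 - cache1: 4 + 14 = 18
The minimum is 11 ms.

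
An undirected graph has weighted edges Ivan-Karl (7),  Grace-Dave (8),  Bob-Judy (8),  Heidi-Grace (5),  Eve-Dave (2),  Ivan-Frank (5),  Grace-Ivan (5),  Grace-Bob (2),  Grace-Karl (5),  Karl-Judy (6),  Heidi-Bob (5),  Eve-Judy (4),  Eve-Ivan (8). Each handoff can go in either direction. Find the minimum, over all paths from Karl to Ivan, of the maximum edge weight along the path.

Checking several routes:
Karl→Grace→Dave→Eve→Ivan: max(5, 8, 2, 8) = 8
Karl→Grace→Heidi→Bob→Judy→Eve→Ivan: max(5, 5, 5, 8, 4, 8) = 8
Karl→Ivan: max(7) = 7
Karl→Grace→Ivan: max(5, 5) = 5
The minimum achievable maximum is 5.

5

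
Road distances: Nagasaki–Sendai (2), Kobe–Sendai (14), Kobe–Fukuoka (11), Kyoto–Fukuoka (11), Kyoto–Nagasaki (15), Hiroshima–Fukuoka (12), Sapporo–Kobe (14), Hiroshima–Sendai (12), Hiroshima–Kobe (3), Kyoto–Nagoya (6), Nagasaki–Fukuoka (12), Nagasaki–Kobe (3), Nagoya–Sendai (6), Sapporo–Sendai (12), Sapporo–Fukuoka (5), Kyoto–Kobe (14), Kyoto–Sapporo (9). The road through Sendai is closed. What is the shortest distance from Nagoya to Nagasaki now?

Checking several routes:
Nagoya -> Kyoto -> Sapporo -> Fukuoka -> Nagasaki: 6 + 9 + 5 + 12 = 32
Nagoya -> Kyoto -> Nagasaki: 6 + 15 = 21
Nagoya -> Kyoto -> Fukuoka -> Kobe -> Nagasaki: 6 + 11 + 11 + 3 = 31
Nagoya -> Kyoto -> Fukuoka -> Nagasaki: 6 + 11 + 12 = 29
Nagoya -> Kyoto -> Kobe -> Nagasaki: 6 + 14 + 3 = 23
The minimum is 21.

21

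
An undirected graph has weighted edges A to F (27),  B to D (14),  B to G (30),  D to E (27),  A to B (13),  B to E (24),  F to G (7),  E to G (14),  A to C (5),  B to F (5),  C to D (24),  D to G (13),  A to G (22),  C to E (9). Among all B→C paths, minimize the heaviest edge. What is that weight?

13

A few of the B→C routes:
B → D → G → E → C: max(14, 13, 14, 9) = 14
B → A → C: max(13, 5) = 13
B → F → G → E → C: max(5, 7, 14, 9) = 14
B → D → G → A → C: max(14, 13, 22, 5) = 22
The minimum achievable maximum is 13.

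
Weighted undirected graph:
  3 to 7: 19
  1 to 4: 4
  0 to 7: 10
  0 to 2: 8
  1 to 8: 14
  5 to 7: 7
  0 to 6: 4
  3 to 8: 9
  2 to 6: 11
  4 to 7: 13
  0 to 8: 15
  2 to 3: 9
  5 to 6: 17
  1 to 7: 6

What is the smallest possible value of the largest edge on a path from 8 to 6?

9

Comparing a few candidate routes:
8 → 3 → 2 → 6: max(9, 9, 11) = 11
8 → 3 → 2 → 0 → 6: max(9, 9, 8, 4) = 9
8 → 1 → 7 → 0 → 2 → 6: max(14, 6, 10, 8, 11) = 14
8 → 1 → 7 → 0 → 6: max(14, 6, 10, 4) = 14
Smallest bottleneck: 9.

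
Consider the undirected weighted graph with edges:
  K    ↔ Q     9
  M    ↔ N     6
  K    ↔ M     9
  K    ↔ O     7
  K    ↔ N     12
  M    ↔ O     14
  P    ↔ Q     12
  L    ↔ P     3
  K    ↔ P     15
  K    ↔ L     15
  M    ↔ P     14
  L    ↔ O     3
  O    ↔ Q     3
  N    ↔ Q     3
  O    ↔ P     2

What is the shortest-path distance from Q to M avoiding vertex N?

17

A few of the Q→M routes:
Q → O → P → M: 3 + 2 + 14 = 19
Q → O → M: 3 + 14 = 17
Q → K → M: 9 + 9 = 18
Best route has total 17.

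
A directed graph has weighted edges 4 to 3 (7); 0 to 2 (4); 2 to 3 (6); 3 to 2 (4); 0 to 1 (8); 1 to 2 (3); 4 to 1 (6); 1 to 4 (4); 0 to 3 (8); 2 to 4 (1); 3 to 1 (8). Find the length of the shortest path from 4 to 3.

7

Candidate routes:
4 - 3: 7
4 - 1 - 2 - 3: 6 + 3 + 6 = 15
Shortest: 7.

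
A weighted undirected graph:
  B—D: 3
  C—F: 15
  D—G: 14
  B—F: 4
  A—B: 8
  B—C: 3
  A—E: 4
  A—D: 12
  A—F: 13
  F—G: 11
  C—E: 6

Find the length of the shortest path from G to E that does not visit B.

Paths from G to E avoiding B:
G - D - A - F - C - E: 14 + 12 + 13 + 15 + 6 = 60
G - F - C - E: 11 + 15 + 6 = 32
G - D - A - E: 14 + 12 + 4 = 30
G - F - A - E: 11 + 13 + 4 = 28
The minimum is 28.

28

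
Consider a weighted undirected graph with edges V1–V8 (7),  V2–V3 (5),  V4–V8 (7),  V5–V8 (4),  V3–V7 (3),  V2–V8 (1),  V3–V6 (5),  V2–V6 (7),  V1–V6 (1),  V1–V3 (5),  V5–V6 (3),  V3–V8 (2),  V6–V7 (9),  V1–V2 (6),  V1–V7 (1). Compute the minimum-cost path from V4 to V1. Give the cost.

Some routes from V4 to V1:
V4 → V8 → V1: 7 + 7 = 14
V4 → V8 → V3 → V7 → V1: 7 + 2 + 3 + 1 = 13
V4 → V8 → V2 → V1: 7 + 1 + 6 = 14
Best route has total 13.

13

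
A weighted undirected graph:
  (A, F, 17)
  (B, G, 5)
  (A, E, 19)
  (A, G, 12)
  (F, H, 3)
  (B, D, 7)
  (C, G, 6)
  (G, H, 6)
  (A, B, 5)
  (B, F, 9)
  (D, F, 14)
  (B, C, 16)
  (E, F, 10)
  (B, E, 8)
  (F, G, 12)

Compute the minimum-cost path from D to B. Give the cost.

7

A few of the D→B routes:
D - F - B: 14 + 9 = 23
D - B: 7
D - F - H - G - B: 14 + 3 + 6 + 5 = 28
Shortest: 7.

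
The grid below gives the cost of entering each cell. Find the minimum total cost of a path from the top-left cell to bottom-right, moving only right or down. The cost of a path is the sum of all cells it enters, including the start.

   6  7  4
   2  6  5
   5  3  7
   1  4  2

Path (0,0) → (1,0) → (2,0) → (3,0) → (3,1) → (3,2): 6 + 2 + 5 + 1 + 4 + 2 = 20.

20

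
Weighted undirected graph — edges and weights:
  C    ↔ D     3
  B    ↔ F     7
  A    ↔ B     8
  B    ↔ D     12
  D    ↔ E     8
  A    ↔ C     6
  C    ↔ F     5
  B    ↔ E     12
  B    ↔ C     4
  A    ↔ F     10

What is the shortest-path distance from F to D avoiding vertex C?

19

Candidate routes:
F -> A -> B -> D: 10 + 8 + 12 = 30
F -> B -> E -> D: 7 + 12 + 8 = 27
F -> A -> B -> E -> D: 10 + 8 + 12 + 8 = 38
F -> B -> D: 7 + 12 = 19
The minimum is 19.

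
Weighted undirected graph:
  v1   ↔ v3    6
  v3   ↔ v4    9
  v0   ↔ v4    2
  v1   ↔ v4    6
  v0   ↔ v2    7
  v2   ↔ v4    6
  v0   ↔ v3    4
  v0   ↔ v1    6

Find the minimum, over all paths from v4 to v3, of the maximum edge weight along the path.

Some routes from v4 to v3:
v4 - v1 - v3: max(6, 6) = 6
v4 - v0 - v1 - v3: max(2, 6, 6) = 6
v4 - v1 - v0 - v3: max(6, 6, 4) = 6
v4 - v2 - v0 - v3: max(6, 7, 4) = 7
v4 - v0 - v3: max(2, 4) = 4
Best route has worst link 4.

4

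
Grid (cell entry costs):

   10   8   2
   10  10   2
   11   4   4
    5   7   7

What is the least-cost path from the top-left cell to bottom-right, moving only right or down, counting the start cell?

Cheapest: [0,0] [0,1] [0,2] [1,2] [2,2] [3,2]
  10 + 8 + 2 + 2 + 4 + 7 = 33

33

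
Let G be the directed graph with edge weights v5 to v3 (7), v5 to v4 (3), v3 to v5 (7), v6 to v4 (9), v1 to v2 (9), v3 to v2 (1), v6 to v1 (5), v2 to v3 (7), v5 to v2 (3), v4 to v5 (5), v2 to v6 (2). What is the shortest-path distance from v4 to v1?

15

Routes from v4 to v1:
v4→v5→v2→v6→v1: 5 + 3 + 2 + 5 = 15
v4→v5→v3→v2→v6→v1: 5 + 7 + 1 + 2 + 5 = 20
The minimum is 15.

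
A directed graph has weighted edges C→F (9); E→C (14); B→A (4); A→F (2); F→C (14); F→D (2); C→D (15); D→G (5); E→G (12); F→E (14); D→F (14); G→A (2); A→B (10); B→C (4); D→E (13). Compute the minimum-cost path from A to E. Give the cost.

Comparing a few candidate routes:
A -> F -> D -> E: 2 + 2 + 13 = 17
A -> F -> E: 2 + 14 = 16
A -> B -> C -> F -> E: 10 + 4 + 9 + 14 = 37
Shortest: 16.

16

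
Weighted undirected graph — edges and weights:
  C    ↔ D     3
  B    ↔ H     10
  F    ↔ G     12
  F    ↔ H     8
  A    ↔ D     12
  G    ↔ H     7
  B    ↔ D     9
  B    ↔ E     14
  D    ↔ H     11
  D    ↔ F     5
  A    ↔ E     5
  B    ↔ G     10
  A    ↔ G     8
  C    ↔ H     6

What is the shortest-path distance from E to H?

20

Comparing a few candidate routes:
E→B→H: 14 + 10 = 24
E→A→G→H: 5 + 8 + 7 = 20
E→A→D→C→H: 5 + 12 + 3 + 6 = 26
Best route has total 20.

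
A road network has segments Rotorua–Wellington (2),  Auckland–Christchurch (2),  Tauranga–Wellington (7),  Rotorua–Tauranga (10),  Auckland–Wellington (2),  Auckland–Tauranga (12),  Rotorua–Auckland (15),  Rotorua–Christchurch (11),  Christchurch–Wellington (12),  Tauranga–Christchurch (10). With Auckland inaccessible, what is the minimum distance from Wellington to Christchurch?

12

Routes from Wellington to Christchurch avoiding Auckland:
Wellington → Rotorua → Tauranga → Christchurch: 2 + 10 + 10 = 22
Wellington → Tauranga → Rotorua → Christchurch: 7 + 10 + 11 = 28
Wellington → Rotorua → Christchurch: 2 + 11 = 13
Wellington → Tauranga → Christchurch: 7 + 10 = 17
Wellington → Christchurch: 12
Shortest: 12.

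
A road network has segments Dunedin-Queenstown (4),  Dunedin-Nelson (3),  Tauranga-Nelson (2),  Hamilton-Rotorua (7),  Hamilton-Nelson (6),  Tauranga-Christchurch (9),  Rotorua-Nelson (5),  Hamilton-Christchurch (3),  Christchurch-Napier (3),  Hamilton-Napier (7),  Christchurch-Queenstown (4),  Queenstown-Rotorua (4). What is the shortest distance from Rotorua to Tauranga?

Checking several routes:
Rotorua -> Queenstown -> Dunedin -> Nelson -> Tauranga: 4 + 4 + 3 + 2 = 13
Rotorua -> Queenstown -> Christchurch -> Tauranga: 4 + 4 + 9 = 17
Rotorua -> Hamilton -> Christchurch -> Tauranga: 7 + 3 + 9 = 19
Rotorua -> Hamilton -> Nelson -> Tauranga: 7 + 6 + 2 = 15
Rotorua -> Nelson -> Tauranga: 5 + 2 = 7
The minimum is 7.

7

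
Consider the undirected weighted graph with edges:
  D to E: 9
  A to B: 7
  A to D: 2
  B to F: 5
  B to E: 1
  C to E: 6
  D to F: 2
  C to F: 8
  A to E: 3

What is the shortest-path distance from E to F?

A few of the E→F routes:
E-A-D-F: 3 + 2 + 2 = 7
E-B-F: 1 + 5 = 6
E-D-F: 9 + 2 = 11
E-B-A-D-F: 1 + 7 + 2 + 2 = 12
E-C-F: 6 + 8 = 14
The minimum is 6.

6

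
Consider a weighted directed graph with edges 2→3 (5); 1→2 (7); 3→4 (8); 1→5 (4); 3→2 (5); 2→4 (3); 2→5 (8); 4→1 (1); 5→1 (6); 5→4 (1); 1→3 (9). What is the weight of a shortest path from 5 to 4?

1

Some routes from 5 to 4:
5-4: 1
5-1-3-2-4: 6 + 9 + 5 + 3 = 23
5-1-2-4: 6 + 7 + 3 = 16
5-1-3-4: 6 + 9 + 8 = 23
Best route has total 1.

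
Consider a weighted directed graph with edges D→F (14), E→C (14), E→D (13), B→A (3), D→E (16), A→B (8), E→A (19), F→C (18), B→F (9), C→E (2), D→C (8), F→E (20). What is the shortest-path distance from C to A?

21

Routes from C to A:
C-E-A: 2 + 19 = 21
Best route has total 21.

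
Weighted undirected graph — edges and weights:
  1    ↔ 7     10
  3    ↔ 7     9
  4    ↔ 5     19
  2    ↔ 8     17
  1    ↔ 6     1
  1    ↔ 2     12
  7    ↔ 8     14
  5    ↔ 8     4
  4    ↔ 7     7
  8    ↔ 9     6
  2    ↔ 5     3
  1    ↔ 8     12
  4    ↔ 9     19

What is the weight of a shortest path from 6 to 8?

Some routes from 6 to 8:
6 - 1 - 7 - 8: 1 + 10 + 14 = 25
6 - 1 - 8: 1 + 12 = 13
6 - 1 - 2 - 5 - 8: 1 + 12 + 3 + 4 = 20
The minimum is 13.

13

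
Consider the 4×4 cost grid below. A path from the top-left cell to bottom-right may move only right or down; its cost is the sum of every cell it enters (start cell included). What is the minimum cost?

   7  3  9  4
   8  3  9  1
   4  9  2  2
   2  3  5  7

Path r0c0 → r0c1 → r1c1 → r1c2 → r1c3 → r2c3 → r3c3: 7 + 3 + 3 + 9 + 1 + 2 + 7 = 32.

32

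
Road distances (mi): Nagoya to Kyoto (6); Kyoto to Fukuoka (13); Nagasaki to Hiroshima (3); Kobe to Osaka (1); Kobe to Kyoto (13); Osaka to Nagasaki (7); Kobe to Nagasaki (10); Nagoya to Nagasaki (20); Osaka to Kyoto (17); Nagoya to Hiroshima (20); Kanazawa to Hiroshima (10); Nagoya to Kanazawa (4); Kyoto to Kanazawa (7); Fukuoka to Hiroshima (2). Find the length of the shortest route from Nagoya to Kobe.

19

A few of the Nagoya→Kobe routes:
Nagoya - Kyoto - Kobe: 6 + 13 = 19
Nagoya - Kanazawa - Kyoto - Kobe: 4 + 7 + 13 = 24
Nagoya - Kyoto - Osaka - Kobe: 6 + 17 + 1 = 24
The minimum is 19 mi.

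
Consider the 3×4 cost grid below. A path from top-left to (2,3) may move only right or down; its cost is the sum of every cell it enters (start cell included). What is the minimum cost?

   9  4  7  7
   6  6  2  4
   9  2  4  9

Path [0,0] → [0,1] → [1,1] → [1,2] → [1,3] → [2,3]: 9 + 4 + 6 + 2 + 4 + 9 = 34.

34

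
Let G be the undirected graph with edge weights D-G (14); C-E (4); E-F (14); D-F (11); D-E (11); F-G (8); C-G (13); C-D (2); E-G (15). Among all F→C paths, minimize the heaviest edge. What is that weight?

11

Comparing a few candidate routes:
F - D - C: max(11, 2) = 11
F - G - C: max(8, 13) = 13
F - D - E - C: max(11, 11, 4) = 11
F - G - D - C: max(8, 14, 2) = 14
F - G - D - E - C: max(8, 14, 11, 4) = 14
The minimum achievable maximum is 11.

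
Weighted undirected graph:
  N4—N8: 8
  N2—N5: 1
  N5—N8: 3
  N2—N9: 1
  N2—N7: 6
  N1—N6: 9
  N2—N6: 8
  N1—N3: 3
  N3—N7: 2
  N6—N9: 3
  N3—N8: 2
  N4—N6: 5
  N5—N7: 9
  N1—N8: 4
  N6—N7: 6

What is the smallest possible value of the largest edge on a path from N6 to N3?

Comparing a few candidate routes:
N6 - N9 - N2 - N5 - N8 - N1 - N3: max(3, 1, 1, 3, 4, 3) = 4
N6 - N9 - N2 - N7 - N3: max(3, 1, 6, 2) = 6
N6 - N9 - N2 - N5 - N8 - N3: max(3, 1, 1, 3, 2) = 3
N6 - N7 - N3: max(6, 2) = 6
Smallest bottleneck: 3.

3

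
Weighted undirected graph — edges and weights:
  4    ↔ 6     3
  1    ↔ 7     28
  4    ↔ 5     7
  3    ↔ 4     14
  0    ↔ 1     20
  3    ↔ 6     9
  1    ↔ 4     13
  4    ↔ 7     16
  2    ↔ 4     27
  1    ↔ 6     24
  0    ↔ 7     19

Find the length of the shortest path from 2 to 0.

A few of the 2→0 routes:
2→4→1→7→0: 27 + 13 + 28 + 19 = 87
2→4→1→0: 27 + 13 + 20 = 60
2→4→7→0: 27 + 16 + 19 = 62
2→4→6→1→0: 27 + 3 + 24 + 20 = 74
2→4→7→1→0: 27 + 16 + 28 + 20 = 91
Shortest: 60.

60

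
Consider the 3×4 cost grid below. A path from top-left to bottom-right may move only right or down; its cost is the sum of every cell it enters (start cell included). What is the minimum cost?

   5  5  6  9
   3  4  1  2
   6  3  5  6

Path r0c0 -> r1c0 -> r1c1 -> r1c2 -> r1c3 -> r2c3: 5 + 3 + 4 + 1 + 2 + 6 = 21.

21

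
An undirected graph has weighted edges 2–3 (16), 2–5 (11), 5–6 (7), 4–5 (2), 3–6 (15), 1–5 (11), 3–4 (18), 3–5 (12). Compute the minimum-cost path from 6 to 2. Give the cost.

18

Candidate routes:
6 -> 5 -> 3 -> 2: 7 + 12 + 16 = 35
6 -> 3 -> 5 -> 2: 15 + 12 + 11 = 38
6 -> 5 -> 4 -> 3 -> 2: 7 + 2 + 18 + 16 = 43
6 -> 3 -> 2: 15 + 16 = 31
6 -> 3 -> 4 -> 5 -> 2: 15 + 18 + 2 + 11 = 46
6 -> 5 -> 2: 7 + 11 = 18
The minimum is 18.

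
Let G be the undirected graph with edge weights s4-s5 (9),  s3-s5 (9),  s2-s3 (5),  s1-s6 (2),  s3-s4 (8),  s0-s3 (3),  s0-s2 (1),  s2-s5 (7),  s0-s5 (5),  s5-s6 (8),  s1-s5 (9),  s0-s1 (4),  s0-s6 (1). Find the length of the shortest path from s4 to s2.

12

Comparing a few candidate routes:
s4 → s3 → s0 → s2: 8 + 3 + 1 = 12
s4 → s5 → s0 → s2: 9 + 5 + 1 = 15
s4 → s3 → s2: 8 + 5 = 13
Best route has total 12.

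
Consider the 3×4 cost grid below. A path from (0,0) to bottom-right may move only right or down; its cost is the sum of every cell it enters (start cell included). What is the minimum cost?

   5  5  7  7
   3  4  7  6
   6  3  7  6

28

One optimal route is (0,0) -> (1,0) -> (1,1) -> (2,1) -> (2,2) -> (2,3).
Its cost is 5 + 3 + 4 + 3 + 7 + 6 = 28.
For comparison, the top-then-right route costs 36.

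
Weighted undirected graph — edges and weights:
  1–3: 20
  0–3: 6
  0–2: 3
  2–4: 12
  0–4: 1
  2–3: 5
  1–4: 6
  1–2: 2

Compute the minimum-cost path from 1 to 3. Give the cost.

7

Comparing a few candidate routes:
1-3: 20
1-4-0-2-3: 6 + 1 + 3 + 5 = 15
1-4-0-3: 6 + 1 + 6 = 13
1-2-0-3: 2 + 3 + 6 = 11
1-2-3: 2 + 5 = 7
The minimum is 7.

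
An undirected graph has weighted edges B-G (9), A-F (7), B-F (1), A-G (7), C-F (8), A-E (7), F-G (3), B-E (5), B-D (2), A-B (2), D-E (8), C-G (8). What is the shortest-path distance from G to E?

9

Comparing a few candidate routes:
G→F→B→E: 3 + 1 + 5 = 9
G→F→B→A→E: 3 + 1 + 2 + 7 = 13
G→A→B→E: 7 + 2 + 5 = 14
G→A→E: 7 + 7 = 14
Shortest: 9.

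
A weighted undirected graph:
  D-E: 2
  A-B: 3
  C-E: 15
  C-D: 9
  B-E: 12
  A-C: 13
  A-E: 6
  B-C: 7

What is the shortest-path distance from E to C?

11

Some routes from E to C:
E-D-C: 2 + 9 = 11
E-A-B-C: 6 + 3 + 7 = 16
E-C: 15
Shortest: 11.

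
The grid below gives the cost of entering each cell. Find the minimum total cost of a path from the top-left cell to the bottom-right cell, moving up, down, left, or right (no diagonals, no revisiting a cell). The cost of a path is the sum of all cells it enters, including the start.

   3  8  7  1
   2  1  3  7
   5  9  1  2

Cheapest: (0,0)→(1,0)→(1,1)→(1,2)→(2,2)→(2,3)
  3 + 2 + 1 + 3 + 1 + 2 = 12

12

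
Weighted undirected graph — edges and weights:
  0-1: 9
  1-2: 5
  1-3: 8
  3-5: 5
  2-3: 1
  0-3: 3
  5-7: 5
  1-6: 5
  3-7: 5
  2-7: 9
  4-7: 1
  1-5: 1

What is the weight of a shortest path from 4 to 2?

Some routes from 4 to 2:
4 - 7 - 5 - 3 - 2: 1 + 5 + 5 + 1 = 12
4 - 7 - 5 - 1 - 3 - 2: 1 + 5 + 1 + 8 + 1 = 16
4 - 7 - 2: 1 + 9 = 10
4 - 7 - 5 - 1 - 2: 1 + 5 + 1 + 5 = 12
4 - 7 - 3 - 2: 1 + 5 + 1 = 7
Best route has total 7.

7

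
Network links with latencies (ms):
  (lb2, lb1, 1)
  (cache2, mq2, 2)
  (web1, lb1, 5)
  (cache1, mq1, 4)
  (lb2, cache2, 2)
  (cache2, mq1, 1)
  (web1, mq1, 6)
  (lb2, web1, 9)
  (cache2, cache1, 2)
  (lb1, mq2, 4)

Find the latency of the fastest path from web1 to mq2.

Checking several routes:
web1 → lb1 → lb2 → cache2 → mq2: 5 + 1 + 2 + 2 = 10
web1 → lb1 → mq2: 5 + 4 = 9
web1 → lb2 → cache2 → mq2: 9 + 2 + 2 = 13
web1 → mq1 → cache2 → mq2: 6 + 1 + 2 = 9
The minimum is 9 ms.

9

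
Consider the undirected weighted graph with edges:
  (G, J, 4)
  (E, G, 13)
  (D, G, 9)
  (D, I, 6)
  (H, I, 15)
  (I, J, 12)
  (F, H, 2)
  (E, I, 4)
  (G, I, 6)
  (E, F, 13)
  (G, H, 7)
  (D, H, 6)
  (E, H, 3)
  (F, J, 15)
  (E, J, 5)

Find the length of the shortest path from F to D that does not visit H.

A few of the F→D routes:
F→J→G→I→D: 15 + 4 + 6 + 6 = 31
F→J→E→I→D: 15 + 5 + 4 + 6 = 30
F→E→I→D: 13 + 4 + 6 = 23
F→J→G→D: 15 + 4 + 9 = 28
F→E→J→G→D: 13 + 5 + 4 + 9 = 31
The minimum is 23.

23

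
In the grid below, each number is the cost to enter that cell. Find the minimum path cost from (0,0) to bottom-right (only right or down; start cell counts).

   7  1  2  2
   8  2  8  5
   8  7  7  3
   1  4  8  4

24

One optimal route is [0,0] → [0,1] → [0,2] → [0,3] → [1,3] → [2,3] → [3,3].
Its cost is 7 + 1 + 2 + 2 + 5 + 3 + 4 = 24.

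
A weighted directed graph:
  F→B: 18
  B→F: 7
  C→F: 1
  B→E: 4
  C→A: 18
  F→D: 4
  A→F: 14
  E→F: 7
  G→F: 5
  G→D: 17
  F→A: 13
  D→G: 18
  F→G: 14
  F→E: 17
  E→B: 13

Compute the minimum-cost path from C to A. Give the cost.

Paths from C to A:
C→F→A: 1 + 13 = 14
C→A: 18
Best route has total 14.

14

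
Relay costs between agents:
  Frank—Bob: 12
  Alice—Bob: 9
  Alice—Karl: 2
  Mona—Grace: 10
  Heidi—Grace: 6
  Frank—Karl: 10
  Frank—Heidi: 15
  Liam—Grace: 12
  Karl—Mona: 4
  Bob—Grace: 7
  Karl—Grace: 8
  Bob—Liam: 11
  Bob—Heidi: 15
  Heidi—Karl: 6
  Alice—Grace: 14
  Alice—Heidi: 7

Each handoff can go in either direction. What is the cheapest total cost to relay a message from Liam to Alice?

Comparing a few candidate routes:
Liam → Grace → Karl → Alice: 12 + 8 + 2 = 22
Liam → Bob → Alice: 11 + 9 = 20
Liam → Grace → Heidi → Alice: 12 + 6 + 7 = 25
The minimum is 20.

20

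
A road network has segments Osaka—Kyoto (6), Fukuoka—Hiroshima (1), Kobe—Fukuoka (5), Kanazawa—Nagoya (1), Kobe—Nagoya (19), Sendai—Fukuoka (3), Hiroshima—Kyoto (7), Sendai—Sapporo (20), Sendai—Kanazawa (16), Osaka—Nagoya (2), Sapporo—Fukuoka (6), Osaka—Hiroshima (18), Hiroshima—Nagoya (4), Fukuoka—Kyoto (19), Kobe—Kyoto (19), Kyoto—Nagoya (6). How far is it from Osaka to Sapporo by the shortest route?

13

A few of the Osaka→Sapporo routes:
Osaka→Hiroshima→Fukuoka→Sapporo: 18 + 1 + 6 = 25
Osaka→Kyoto→Nagoya→Hiroshima→Fukuoka→Sapporo: 6 + 6 + 4 + 1 + 6 = 23
Osaka→Kyoto→Hiroshima→Fukuoka→Sapporo: 6 + 7 + 1 + 6 = 20
Osaka→Nagoya→Kyoto→Hiroshima→Fukuoka→Sapporo: 2 + 6 + 7 + 1 + 6 = 22
Osaka→Nagoya→Hiroshima→Fukuoka→Sapporo: 2 + 4 + 1 + 6 = 13
Osaka→Nagoya→Kanazawa→Sendai→Fukuoka→Sapporo: 2 + 1 + 16 + 3 + 6 = 28
Best route has total 13.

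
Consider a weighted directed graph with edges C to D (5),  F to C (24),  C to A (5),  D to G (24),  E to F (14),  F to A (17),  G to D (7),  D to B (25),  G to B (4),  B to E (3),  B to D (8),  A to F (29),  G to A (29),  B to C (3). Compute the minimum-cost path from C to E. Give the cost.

33

Paths from C to E:
C-D-G-B-E: 5 + 24 + 4 + 3 = 36
C-D-B-E: 5 + 25 + 3 = 33
The minimum is 33.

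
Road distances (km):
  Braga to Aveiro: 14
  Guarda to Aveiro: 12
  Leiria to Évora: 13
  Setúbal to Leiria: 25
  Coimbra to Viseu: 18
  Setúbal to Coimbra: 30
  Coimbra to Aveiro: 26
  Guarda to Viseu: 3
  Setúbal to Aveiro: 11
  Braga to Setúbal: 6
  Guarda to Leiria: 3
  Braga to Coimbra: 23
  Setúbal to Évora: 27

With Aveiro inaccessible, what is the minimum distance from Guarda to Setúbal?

28

Routes from Guarda to Setúbal avoiding Aveiro:
Guarda → Leiria → Setúbal: 3 + 25 = 28
Guarda → Viseu → Coimbra → Setúbal: 3 + 18 + 30 = 51
Guarda → Viseu → Coimbra → Braga → Setúbal: 3 + 18 + 23 + 6 = 50
Guarda → Leiria → Évora → Setúbal: 3 + 13 + 27 = 43
Best route has total 28 km.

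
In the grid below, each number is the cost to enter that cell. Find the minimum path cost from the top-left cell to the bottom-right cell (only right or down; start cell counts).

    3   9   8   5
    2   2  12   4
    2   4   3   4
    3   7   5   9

Path (0,0) → (1,0) → (1,1) → (2,1) → (2,2) → (2,3) → (3,3): 3 + 2 + 2 + 4 + 3 + 4 + 9 = 27.

27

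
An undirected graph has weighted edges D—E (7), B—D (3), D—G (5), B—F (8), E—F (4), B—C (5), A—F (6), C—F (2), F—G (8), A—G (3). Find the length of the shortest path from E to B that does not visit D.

11

Routes from E to B avoiding D:
E → F → C → B: 4 + 2 + 5 = 11
E → F → B: 4 + 8 = 12
Shortest: 11.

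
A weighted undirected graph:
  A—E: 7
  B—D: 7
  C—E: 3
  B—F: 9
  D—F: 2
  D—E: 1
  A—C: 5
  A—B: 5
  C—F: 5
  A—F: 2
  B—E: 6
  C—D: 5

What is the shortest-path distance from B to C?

9

Comparing a few candidate routes:
B-D-E-C: 7 + 1 + 3 = 11
B-A-C: 5 + 5 = 10
B-E-C: 6 + 3 = 9
Shortest: 9.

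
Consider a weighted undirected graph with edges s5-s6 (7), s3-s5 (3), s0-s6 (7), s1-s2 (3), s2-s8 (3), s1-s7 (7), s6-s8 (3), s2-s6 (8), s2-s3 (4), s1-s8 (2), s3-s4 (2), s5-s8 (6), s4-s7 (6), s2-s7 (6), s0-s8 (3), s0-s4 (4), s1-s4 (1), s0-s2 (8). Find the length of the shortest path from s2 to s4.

Checking several routes:
s2 → s8 → s0 → s4: 3 + 3 + 4 = 10
s2 → s1 → s4: 3 + 1 = 4
s2 → s8 → s1 → s4: 3 + 2 + 1 = 6
s2 → s7 → s4: 6 + 6 = 12
s2 → s3 → s4: 4 + 2 = 6
Best route has total 4.

4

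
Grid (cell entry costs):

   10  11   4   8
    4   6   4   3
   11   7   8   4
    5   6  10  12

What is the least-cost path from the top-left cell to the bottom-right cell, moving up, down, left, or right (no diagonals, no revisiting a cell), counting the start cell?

Best path: [0,0] → [1,0] → [1,1] → [1,2] → [1,3] → [2,3] → [3,3]
Cost: 10 + 4 + 6 + 4 + 3 + 4 + 12 = 43

43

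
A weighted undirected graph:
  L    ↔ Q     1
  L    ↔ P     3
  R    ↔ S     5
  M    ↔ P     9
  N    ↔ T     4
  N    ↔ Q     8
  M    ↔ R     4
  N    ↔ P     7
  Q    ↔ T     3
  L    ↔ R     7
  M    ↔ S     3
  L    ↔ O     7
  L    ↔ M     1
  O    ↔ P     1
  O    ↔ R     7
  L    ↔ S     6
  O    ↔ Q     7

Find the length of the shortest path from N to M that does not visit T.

10

Comparing a few candidate routes:
N → Q → L → S → M: 8 + 1 + 6 + 3 = 18
N → P → M: 7 + 9 = 16
N → P → L → M: 7 + 3 + 1 = 11
N → P → O → Q → L → M: 7 + 1 + 7 + 1 + 1 = 17
N → Q → L → M: 8 + 1 + 1 = 10
N → P → O → L → M: 7 + 1 + 7 + 1 = 16
Best route has total 10.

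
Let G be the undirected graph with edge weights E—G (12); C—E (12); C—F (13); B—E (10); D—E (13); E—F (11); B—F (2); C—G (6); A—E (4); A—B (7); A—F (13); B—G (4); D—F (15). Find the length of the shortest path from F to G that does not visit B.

Comparing a few candidate routes:
F → A → E → C → G: 13 + 4 + 12 + 6 = 35
F → E → C → G: 11 + 12 + 6 = 29
F → A → E → G: 13 + 4 + 12 = 29
F → C → G: 13 + 6 = 19
F → E → G: 11 + 12 = 23
Shortest: 19.

19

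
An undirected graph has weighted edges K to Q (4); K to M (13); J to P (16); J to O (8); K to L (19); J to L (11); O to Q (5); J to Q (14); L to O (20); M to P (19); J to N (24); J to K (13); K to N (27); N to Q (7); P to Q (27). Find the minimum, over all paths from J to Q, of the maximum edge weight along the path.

Checking several routes:
J → O → Q: max(8, 5) = 8
J → K → Q: max(13, 4) = 13
J → Q: max(14) = 14
The minimum achievable maximum is 8.

8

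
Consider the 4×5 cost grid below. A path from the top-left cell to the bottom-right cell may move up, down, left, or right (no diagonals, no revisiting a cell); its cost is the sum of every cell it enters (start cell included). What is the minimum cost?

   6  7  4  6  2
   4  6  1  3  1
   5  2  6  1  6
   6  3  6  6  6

33

Best path: r0c0 → r1c0 → r1c1 → r1c2 → r1c3 → r1c4 → r2c4 → r3c4
Cost: 6 + 4 + 6 + 1 + 3 + 1 + 6 + 6 = 33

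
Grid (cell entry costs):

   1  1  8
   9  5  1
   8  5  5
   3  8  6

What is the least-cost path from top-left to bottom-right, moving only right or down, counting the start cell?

19

Best path: r0c0 r0c1 r1c1 r1c2 r2c2 r3c2
Cost: 1 + 1 + 5 + 1 + 5 + 6 = 19
(Top row then right column would cost 22.)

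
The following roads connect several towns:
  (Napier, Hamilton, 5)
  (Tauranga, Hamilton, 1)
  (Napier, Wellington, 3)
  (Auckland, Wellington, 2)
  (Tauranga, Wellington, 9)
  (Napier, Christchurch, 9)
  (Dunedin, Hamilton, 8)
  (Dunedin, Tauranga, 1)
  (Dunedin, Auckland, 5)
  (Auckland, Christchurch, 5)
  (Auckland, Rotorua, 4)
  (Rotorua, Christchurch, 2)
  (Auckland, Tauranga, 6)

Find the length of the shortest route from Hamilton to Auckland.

Comparing a few candidate routes:
Hamilton-Napier-Wellington-Auckland: 5 + 3 + 2 = 10
Hamilton-Tauranga-Dunedin-Auckland: 1 + 1 + 5 = 7
Hamilton-Tauranga-Wellington-Auckland: 1 + 9 + 2 = 12
Hamilton-Tauranga-Auckland: 1 + 6 = 7
Hamilton-Dunedin-Auckland: 8 + 5 = 13
Hamilton-Dunedin-Tauranga-Auckland: 8 + 1 + 6 = 15
Best route has total 7.

7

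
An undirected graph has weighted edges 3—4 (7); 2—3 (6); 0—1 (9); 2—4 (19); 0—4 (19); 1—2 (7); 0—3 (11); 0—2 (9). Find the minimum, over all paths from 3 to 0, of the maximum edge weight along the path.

A few of the 3→0 routes:
3 - 2 - 1 - 0: max(6, 7, 9) = 9
3 - 0: max(11) = 11
3 - 2 - 0: max(6, 9) = 9
Smallest bottleneck: 9.

9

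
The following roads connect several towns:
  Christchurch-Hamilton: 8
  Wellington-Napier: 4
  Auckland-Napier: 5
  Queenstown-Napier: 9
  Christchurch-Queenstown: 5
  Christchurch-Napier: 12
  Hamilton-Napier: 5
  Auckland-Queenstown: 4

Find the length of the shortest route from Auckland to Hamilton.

10

Comparing a few candidate routes:
Auckland -> Napier -> Hamilton: 5 + 5 = 10
Auckland -> Queenstown -> Napier -> Hamilton: 4 + 9 + 5 = 18
Auckland -> Napier -> Christchurch -> Hamilton: 5 + 12 + 8 = 25
Auckland -> Queenstown -> Christchurch -> Napier -> Hamilton: 4 + 5 + 12 + 5 = 26
Auckland -> Queenstown -> Christchurch -> Hamilton: 4 + 5 + 8 = 17
The minimum is 10.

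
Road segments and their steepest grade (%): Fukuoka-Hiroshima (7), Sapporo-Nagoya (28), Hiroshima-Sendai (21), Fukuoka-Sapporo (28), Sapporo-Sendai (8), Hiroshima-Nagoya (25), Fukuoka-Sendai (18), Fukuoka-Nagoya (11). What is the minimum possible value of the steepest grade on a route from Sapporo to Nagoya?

Some routes from Sapporo to Nagoya:
Sapporo - Fukuoka - Nagoya: max(28, 11) = 28
Sapporo - Sendai - Fukuoka - Hiroshima - Nagoya: max(8, 18, 7, 25) = 25
Sapporo - Sendai - Fukuoka - Nagoya: max(8, 18, 11) = 18
Sapporo - Sendai - Hiroshima - Fukuoka - Nagoya: max(8, 21, 7, 11) = 21
Sapporo - Sendai - Hiroshima - Nagoya: max(8, 21, 25) = 25
Smallest bottleneck: 18%.

18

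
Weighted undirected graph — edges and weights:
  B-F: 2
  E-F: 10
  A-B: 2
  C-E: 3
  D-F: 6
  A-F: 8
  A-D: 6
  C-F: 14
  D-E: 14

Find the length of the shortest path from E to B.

12

Checking several routes:
E - F - A - B: 10 + 8 + 2 = 20
E - C - F - B: 3 + 14 + 2 = 19
E - F - B: 10 + 2 = 12
Shortest: 12.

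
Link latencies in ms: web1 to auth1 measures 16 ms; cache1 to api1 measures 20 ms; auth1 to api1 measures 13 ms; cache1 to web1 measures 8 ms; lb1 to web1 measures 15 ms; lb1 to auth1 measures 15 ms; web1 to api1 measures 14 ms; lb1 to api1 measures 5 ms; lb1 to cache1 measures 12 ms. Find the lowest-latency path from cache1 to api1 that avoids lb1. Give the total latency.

20

Routes from cache1 to api1 avoiding lb1:
cache1 → web1 → api1: 8 + 14 = 22
cache1 → web1 → auth1 → api1: 8 + 16 + 13 = 37
cache1 → api1: 20
Shortest: 20 ms.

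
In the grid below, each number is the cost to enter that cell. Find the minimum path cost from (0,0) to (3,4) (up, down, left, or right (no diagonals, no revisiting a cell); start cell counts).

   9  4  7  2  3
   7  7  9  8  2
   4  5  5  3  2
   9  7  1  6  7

Path (0,0) → (0,1) → (0,2) → (0,3) → (0,4) → (1,4) → (2,4) → (3,4): 9 + 4 + 7 + 2 + 3 + 2 + 2 + 7 = 36.

36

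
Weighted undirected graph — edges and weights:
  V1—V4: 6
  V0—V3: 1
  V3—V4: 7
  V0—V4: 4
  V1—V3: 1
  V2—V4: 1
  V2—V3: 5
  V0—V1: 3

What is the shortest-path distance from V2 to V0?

5

A few of the V2→V0 routes:
V2-V4-V0: 1 + 4 = 5
V2-V3-V1-V0: 5 + 1 + 3 = 9
V2-V3-V0: 5 + 1 = 6
Best route has total 5.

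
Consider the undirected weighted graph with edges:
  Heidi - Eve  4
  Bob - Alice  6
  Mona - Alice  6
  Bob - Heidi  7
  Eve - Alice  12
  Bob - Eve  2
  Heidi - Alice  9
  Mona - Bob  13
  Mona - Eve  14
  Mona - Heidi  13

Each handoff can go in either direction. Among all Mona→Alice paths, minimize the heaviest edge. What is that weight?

6

Checking several routes:
Mona -> Heidi -> Bob -> Eve -> Alice: max(13, 7, 2, 12) = 13
Mona -> Heidi -> Bob -> Alice: max(13, 7, 6) = 13
Mona -> Alice: max(6) = 6
Smallest bottleneck: 6.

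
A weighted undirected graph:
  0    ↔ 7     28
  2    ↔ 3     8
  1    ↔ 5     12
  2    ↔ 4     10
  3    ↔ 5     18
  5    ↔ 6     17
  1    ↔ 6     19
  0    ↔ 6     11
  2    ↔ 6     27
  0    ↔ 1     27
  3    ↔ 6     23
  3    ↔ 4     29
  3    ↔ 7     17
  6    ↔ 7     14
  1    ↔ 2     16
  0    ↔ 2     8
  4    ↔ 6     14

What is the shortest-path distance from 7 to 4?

Some routes from 7 to 4:
7→3→2→4: 17 + 8 + 10 = 35
7→6→4: 14 + 14 = 28
7→6→0→2→4: 14 + 11 + 8 + 10 = 43
7→0→2→4: 28 + 8 + 10 = 46
7→6→2→4: 14 + 27 + 10 = 51
7→3→4: 17 + 29 = 46
Shortest: 28.

28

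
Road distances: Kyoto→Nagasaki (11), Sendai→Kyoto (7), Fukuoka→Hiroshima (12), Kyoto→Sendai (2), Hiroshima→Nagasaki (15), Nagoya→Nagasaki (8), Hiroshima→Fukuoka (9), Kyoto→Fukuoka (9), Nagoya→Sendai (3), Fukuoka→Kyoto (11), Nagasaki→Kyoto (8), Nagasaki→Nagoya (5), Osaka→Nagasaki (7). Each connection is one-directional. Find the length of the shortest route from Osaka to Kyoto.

Candidate routes:
Osaka → Nagasaki → Kyoto: 7 + 8 = 15
Osaka → Nagasaki → Nagoya → Sendai → Kyoto: 7 + 5 + 3 + 7 = 22
Shortest: 15.

15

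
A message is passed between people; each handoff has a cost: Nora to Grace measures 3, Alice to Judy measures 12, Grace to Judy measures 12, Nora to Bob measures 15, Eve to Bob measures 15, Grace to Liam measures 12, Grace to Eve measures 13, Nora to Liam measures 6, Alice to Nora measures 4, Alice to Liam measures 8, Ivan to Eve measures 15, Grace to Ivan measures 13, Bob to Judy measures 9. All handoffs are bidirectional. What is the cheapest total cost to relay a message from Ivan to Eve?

Comparing a few candidate routes:
Ivan - Grace - Judy - Bob - Eve: 13 + 12 + 9 + 15 = 49
Ivan - Grace - Eve: 13 + 13 = 26
Ivan - Grace - Nora - Bob - Eve: 13 + 3 + 15 + 15 = 46
Ivan - Eve: 15
Best route has total 15.

15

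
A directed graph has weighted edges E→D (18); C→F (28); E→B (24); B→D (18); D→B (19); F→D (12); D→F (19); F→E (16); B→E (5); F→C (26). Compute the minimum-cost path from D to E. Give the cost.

Candidate routes:
D -> F -> E: 19 + 16 = 35
D -> B -> E: 19 + 5 = 24
Shortest: 24.

24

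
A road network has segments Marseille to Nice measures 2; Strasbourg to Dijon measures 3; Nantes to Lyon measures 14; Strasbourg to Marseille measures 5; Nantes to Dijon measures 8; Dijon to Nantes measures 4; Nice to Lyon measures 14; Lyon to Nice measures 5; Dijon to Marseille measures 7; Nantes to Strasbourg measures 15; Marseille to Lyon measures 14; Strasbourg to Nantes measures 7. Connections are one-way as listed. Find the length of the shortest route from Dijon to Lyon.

18

Candidate routes:
Dijon → Nantes → Strasbourg → Marseille → Nice → Lyon: 4 + 15 + 5 + 2 + 14 = 40
Dijon → Marseille → Nice → Lyon: 7 + 2 + 14 = 23
Dijon → Nantes → Lyon: 4 + 14 = 18
Dijon → Marseille → Lyon: 7 + 14 = 21
Dijon → Nantes → Strasbourg → Marseille → Lyon: 4 + 15 + 5 + 14 = 38
Shortest: 18.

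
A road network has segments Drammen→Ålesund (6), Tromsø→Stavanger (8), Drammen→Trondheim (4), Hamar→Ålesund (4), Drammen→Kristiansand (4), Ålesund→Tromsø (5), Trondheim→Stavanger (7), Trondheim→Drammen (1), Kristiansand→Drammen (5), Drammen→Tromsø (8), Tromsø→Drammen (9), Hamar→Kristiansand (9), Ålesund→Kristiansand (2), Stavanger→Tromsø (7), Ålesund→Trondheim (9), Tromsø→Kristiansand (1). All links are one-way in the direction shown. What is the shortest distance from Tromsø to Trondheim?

Paths from Tromsø to Trondheim:
Tromsø → Kristiansand → Drammen → Trondheim: 1 + 5 + 4 = 10
Tromsø → Drammen → Trondheim: 9 + 4 = 13
Tromsø → Drammen → Ålesund → Trondheim: 9 + 6 + 9 = 24
Tromsø → Kristiansand → Drammen → Ålesund → Trondheim: 1 + 5 + 6 + 9 = 21
Shortest: 10.

10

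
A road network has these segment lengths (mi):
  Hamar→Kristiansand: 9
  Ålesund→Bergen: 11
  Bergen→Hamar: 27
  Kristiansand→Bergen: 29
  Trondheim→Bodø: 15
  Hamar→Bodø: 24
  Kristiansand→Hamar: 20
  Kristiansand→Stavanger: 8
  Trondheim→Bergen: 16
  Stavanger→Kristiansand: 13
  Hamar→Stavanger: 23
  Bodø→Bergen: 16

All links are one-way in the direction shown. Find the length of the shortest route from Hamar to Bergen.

Candidate routes:
Hamar -> Kristiansand -> Bergen: 9 + 29 = 38
Hamar -> Stavanger -> Kristiansand -> Bergen: 23 + 13 + 29 = 65
Hamar -> Bodø -> Bergen: 24 + 16 = 40
Best route has total 38 mi.

38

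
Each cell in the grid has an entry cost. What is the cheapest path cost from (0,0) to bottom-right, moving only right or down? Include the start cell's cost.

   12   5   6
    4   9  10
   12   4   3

32

One optimal route is [0,0] -> [1,0] -> [1,1] -> [2,1] -> [2,2].
Its cost is 12 + 4 + 9 + 4 + 3 = 32.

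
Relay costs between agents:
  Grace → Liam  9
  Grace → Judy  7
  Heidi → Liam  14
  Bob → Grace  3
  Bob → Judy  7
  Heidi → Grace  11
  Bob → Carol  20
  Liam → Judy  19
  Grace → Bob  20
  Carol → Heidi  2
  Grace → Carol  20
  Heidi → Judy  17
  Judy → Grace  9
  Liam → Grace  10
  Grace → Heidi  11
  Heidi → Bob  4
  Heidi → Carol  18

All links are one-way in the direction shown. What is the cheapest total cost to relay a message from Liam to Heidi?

21

Comparing a few candidate routes:
Liam -> Grace -> Heidi: 10 + 11 = 21
Liam -> Judy -> Grace -> Carol -> Heidi: 19 + 9 + 20 + 2 = 50
Liam -> Judy -> Grace -> Heidi: 19 + 9 + 11 = 39
Liam -> Grace -> Carol -> Heidi: 10 + 20 + 2 = 32
Liam -> Grace -> Bob -> Carol -> Heidi: 10 + 20 + 20 + 2 = 52
The minimum is 21.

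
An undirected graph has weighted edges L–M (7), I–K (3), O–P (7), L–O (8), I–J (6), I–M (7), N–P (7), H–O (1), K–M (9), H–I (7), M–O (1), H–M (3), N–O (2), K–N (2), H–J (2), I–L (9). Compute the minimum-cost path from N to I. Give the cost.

5

A few of the N→I routes:
N -> K -> I: 2 + 3 = 5
N -> O -> H -> I: 2 + 1 + 7 = 10
N -> O -> M -> I: 2 + 1 + 7 = 10
Best route has total 5.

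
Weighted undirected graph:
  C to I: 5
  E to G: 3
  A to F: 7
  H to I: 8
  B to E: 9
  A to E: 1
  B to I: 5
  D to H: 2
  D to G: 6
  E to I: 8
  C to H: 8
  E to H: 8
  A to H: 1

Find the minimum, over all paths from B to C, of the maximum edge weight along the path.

Comparing a few candidate routes:
B→I→E→A→H→C: max(5, 8, 1, 1, 8) = 8
B→I→H→C: max(5, 8, 8) = 8
B→I→E→G→D→H→C: max(5, 8, 3, 6, 2, 8) = 8
B→I→E→H→C: max(5, 8, 8, 8) = 8
B→I→C: max(5, 5) = 5
Best route has worst link 5.

5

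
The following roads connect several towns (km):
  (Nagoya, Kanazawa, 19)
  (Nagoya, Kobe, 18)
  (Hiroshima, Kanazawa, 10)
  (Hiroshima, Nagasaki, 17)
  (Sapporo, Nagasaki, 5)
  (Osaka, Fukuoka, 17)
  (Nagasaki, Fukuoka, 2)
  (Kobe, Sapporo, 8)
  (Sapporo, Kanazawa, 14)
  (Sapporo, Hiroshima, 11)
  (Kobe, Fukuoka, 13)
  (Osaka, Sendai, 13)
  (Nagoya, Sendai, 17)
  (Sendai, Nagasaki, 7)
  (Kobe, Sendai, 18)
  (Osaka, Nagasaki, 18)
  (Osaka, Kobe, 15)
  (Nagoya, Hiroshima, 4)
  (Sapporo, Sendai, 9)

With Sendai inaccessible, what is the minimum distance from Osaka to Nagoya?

Comparing a few candidate routes:
Osaka -> Kobe -> Sapporo -> Hiroshima -> Nagoya: 15 + 8 + 11 + 4 = 38
Osaka -> Nagasaki -> Sapporo -> Hiroshima -> Nagoya: 18 + 5 + 11 + 4 = 38
Osaka -> Kobe -> Nagoya: 15 + 18 = 33
Best route has total 33 km.

33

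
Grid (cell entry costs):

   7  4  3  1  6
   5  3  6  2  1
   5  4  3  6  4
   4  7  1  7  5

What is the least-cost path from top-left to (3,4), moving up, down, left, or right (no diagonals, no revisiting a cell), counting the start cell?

Cheapest: r0c0 -> r0c1 -> r0c2 -> r0c3 -> r1c3 -> r1c4 -> r2c4 -> r3c4
  7 + 4 + 3 + 1 + 2 + 1 + 4 + 5 = 27

27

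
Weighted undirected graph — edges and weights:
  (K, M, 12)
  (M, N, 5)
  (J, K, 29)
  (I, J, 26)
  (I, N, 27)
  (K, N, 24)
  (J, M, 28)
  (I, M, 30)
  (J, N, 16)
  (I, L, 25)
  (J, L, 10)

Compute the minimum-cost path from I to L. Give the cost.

A few of the I→L routes:
I→L: 25
I→J→L: 26 + 10 = 36
I→M→N→J→L: 30 + 5 + 16 + 10 = 61
I→N→J→L: 27 + 16 + 10 = 53
Shortest: 25.

25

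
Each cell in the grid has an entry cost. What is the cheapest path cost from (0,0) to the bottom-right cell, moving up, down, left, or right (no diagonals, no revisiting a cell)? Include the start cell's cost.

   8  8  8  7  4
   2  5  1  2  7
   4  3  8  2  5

25

One optimal route is r0c0→r1c0→r1c1→r1c2→r1c3→r2c3→r2c4.
Its cost is 8 + 2 + 5 + 1 + 2 + 2 + 5 = 25.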